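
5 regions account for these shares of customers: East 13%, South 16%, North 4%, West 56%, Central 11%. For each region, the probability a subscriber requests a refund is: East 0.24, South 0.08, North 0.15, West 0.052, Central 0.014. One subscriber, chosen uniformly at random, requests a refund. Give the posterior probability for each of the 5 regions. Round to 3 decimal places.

East 0.387, South 0.159, North 0.074, West 0.361, Central 0.019

By Bayes' rule, posterior ∝ prior × likelihood:
  East: 0.13 × 0.24 = 0.0312
  South: 0.16 × 0.08 = 0.0128
  North: 0.04 × 0.15 = 0.006
  West: 0.56 × 0.052 = 0.02912
  Central: 0.11 × 0.014 = 0.00154
Total = 0.08066.
P(East | refund) = 0.0312/0.08066 ≈ 0.387
P(South | refund) = 0.0128/0.08066 ≈ 0.159
P(North | refund) = 0.006/0.08066 ≈ 0.074
P(West | refund) = 0.02912/0.08066 ≈ 0.361
P(Central | refund) = 0.00154/0.08066 ≈ 0.019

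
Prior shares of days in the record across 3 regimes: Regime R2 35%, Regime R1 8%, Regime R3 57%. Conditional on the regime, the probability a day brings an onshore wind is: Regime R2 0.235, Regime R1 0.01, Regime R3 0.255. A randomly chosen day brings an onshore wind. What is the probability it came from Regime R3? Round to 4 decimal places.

0.6364

Compute prior × likelihood for every hypothesis:
  Regime R2: 0.35 × 0.235 = 0.08225
  Regime R1: 0.08 × 0.01 = 0.0008
  Regime R3: 0.57 × 0.255 = 0.14535
Total = 0.2284.
P(Regime R3 | evidence) = 0.14535 / 0.2284 ≈ 0.6364.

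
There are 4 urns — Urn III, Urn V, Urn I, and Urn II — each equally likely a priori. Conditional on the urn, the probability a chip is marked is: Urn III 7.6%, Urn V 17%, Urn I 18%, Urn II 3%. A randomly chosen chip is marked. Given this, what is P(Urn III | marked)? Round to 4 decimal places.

0.1667

Since the prior is uniform, the posterior is proportional to the likelihood:
  Urn III: 0.076
  Urn V: 0.17
  Urn I: 0.18
  Urn II: 0.03
Total = 0.456.
P(Urn III | evidence) = 0.076 / 0.456 ≈ 0.1667.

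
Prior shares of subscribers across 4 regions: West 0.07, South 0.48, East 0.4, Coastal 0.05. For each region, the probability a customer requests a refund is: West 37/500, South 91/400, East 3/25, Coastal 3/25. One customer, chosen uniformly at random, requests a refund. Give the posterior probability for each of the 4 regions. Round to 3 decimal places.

Prior × likelihood for each hypothesis:
  West: 0.07 × 0.074 = 0.00518
  South: 0.48 × 0.2275 = 0.1092
  East: 0.4 × 0.12 = 0.048
  Coastal: 0.05 × 0.12 = 0.006
Sum = 0.16838.
P(West | refund) = 0.00518/0.16838 ≈ 0.031
P(South | refund) = 0.1092/0.16838 ≈ 0.649
P(East | refund) = 0.048/0.16838 ≈ 0.285
P(Coastal | refund) = 0.006/0.16838 ≈ 0.036

West 0.031, South 0.649, East 0.285, Coastal 0.036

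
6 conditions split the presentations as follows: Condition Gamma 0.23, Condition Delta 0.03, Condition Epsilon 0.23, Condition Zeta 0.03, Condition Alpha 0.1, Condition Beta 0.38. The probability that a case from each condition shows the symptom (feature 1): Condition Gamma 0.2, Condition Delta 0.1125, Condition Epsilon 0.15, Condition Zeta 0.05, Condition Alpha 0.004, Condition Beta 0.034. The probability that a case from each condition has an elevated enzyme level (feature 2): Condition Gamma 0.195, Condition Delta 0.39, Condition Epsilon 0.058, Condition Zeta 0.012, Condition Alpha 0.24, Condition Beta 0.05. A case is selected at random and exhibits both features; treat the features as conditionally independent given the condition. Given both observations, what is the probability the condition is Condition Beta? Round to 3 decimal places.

Prior × likelihood for each hypothesis:
  Condition Gamma: 0.23 × 0.2 × 0.195 = 0.00897
  Condition Delta: 0.03 × 0.1125 × 0.39 = 0.00131625
  Condition Epsilon: 0.23 × 0.15 × 0.058 = 0.002001
  Condition Zeta: 0.03 × 0.05 × 0.012 = 0.000018
  Condition Alpha: 0.1 × 0.004 × 0.24 = 0.000096
  Condition Beta: 0.38 × 0.034 × 0.05 = 0.000646
Normalizing constant = 0.01304725.
P(Condition Beta | evidence) = 0.000646 / 0.01304725 ≈ 0.050.

0.050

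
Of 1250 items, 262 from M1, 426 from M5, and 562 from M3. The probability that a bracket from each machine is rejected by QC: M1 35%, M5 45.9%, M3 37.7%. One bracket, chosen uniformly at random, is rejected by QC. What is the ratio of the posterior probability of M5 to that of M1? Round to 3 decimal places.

Unnormalized posteriors (prior × likelihood):
  M1: 0.2096 × 0.35 = 0.07336
  M5: 0.3408 × 0.459 = 0.1564272
  M3: 0.4496 × 0.377 = 0.1694992
Normalizing constant = 0.3992864.
The ratio is 0.1564272 / 0.07336 (the normalizer cancels) = 2.132.

2.132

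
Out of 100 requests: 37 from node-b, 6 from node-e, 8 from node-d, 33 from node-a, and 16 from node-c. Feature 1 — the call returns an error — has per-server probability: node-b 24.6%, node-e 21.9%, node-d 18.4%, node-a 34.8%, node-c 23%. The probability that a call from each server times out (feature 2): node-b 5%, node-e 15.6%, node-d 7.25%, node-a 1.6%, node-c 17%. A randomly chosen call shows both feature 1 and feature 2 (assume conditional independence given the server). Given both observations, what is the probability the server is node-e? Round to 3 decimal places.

Prior × likelihood for each hypothesis:
  node-b: 0.37 × 0.246 × 0.05 = 0.004551
  node-e: 0.06 × 0.219 × 0.156 = 0.00204984
  node-d: 0.08 × 0.184 × 0.0725 = 0.0010672
  node-a: 0.33 × 0.348 × 0.016 = 0.00183744
  node-c: 0.16 × 0.23 × 0.17 = 0.006256
Sum = 0.01576148.
P(node-e | evidence) = 0.00204984 / 0.01576148 ≈ 0.130.

0.130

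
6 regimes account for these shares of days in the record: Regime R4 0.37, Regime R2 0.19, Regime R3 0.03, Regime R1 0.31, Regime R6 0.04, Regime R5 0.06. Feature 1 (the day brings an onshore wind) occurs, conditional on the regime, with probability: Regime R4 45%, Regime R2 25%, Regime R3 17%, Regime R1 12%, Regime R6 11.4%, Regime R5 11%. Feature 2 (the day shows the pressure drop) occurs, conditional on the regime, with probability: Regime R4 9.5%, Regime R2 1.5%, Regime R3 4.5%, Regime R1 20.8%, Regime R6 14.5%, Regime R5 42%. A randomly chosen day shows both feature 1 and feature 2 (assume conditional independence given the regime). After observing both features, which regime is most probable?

Prior × likelihood for each hypothesis:
  Regime R4: 0.37 × 0.45 × 0.095 = 0.0158175
  Regime R2: 0.19 × 0.25 × 0.015 = 0.0007125
  Regime R3: 0.03 × 0.17 × 0.045 = 0.0002295
  Regime R1: 0.31 × 0.12 × 0.208 = 0.0077376
  Regime R6: 0.04 × 0.114 × 0.145 = 0.0006612
  Regime R5: 0.06 × 0.11 × 0.42 = 0.002772
Normalizing constant = 0.0279303.
Largest term belongs to Regime R4, so Regime R4 is most probable.

Regime R4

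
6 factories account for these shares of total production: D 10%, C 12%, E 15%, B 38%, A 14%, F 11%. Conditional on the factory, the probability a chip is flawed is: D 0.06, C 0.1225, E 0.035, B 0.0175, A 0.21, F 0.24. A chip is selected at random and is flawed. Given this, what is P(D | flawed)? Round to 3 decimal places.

By Bayes' rule, posterior ∝ prior × likelihood:
  D: 0.1 × 0.06 = 0.006
  C: 0.12 × 0.1225 = 0.0147
  E: 0.15 × 0.035 = 0.00525
  B: 0.38 × 0.0175 = 0.00665
  A: 0.14 × 0.21 = 0.0294
  F: 0.11 × 0.24 = 0.0264
Normalizing constant = 0.0884.
P(D | evidence) = 0.006 / 0.0884 ≈ 0.068.

0.068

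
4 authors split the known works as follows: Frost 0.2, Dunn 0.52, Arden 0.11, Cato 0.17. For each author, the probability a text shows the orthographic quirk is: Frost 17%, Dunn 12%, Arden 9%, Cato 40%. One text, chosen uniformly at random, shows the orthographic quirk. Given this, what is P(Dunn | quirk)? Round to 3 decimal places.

Compute prior × likelihood for every hypothesis:
  Frost: 0.2 × 0.17 = 0.034
  Dunn: 0.52 × 0.12 = 0.0624
  Arden: 0.11 × 0.09 = 0.0099
  Cato: 0.17 × 0.4 = 0.068
Sum = 0.1743.
P(Dunn | evidence) = 0.0624 / 0.1743 ≈ 0.358.

0.358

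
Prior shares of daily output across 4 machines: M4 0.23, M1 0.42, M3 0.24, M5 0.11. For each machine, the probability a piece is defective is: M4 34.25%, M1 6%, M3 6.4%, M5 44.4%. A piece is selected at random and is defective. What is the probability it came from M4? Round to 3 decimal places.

0.468

Prior × likelihood for each hypothesis:
  M4: 0.23 × 0.3425 = 0.078775
  M1: 0.42 × 0.06 = 0.0252
  M3: 0.24 × 0.064 = 0.01536
  M5: 0.11 × 0.444 = 0.04884
Sum = 0.168175.
P(M4 | evidence) = 0.078775 / 0.168175 ≈ 0.468.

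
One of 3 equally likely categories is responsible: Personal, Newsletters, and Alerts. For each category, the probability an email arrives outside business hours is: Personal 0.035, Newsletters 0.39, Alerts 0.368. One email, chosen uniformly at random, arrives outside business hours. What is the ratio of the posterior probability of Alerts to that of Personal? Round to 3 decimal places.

10.514

Since the prior is uniform, the posterior is proportional to the likelihood:
  Personal: 0.035
  Newsletters: 0.39
  Alerts: 0.368
Normalizing constant = 0.793.
The ratio is 0.368 / 0.035 (the normalizer cancels) = 10.514.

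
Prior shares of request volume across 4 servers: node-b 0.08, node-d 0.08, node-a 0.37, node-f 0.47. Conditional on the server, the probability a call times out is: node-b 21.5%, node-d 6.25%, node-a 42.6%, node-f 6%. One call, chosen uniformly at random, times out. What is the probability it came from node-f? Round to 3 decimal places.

By Bayes' rule, posterior ∝ prior × likelihood:
  node-b: 0.08 × 0.215 = 0.0172
  node-d: 0.08 × 0.0625 = 0.005
  node-a: 0.37 × 0.426 = 0.15762
  node-f: 0.47 × 0.06 = 0.0282
Sum = 0.20802.
P(node-f | evidence) = 0.0282 / 0.20802 ≈ 0.136.

0.136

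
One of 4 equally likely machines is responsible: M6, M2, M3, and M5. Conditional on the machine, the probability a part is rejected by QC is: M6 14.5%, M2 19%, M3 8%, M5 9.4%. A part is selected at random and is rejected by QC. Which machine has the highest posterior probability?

M2

With a uniform prior (1/4 each), posterior ∝ likelihood:
  M6: 0.145
  M2: 0.19
  M3: 0.08
  M5: 0.094
Sum = 0.509.
Largest term belongs to M2, so M2 is most probable.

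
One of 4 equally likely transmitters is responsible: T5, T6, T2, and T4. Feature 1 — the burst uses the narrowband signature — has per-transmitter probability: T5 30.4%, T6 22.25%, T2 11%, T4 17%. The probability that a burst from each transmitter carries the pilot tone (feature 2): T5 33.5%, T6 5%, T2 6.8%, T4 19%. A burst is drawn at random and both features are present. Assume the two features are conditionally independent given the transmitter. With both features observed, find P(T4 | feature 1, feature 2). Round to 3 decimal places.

0.211

Since the prior is uniform, the posterior is proportional to the likelihood:
  T5: 0.304 × 0.335 = 0.10184
  T6: 0.2225 × 0.05 = 0.011125
  T2: 0.11 × 0.068 = 0.00748
  T4: 0.17 × 0.19 = 0.0323
Total = 0.152745.
P(T4 | evidence) = 0.0323 / 0.152745 ≈ 0.211.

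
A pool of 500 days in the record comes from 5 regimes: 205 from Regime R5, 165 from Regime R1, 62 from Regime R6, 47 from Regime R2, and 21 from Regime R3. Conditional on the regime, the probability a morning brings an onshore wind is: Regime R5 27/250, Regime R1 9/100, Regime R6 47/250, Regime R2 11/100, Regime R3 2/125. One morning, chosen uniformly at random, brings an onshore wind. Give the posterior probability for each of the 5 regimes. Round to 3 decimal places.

Unnormalized posteriors (prior × likelihood):
  Regime R5: 0.41 × 0.108 = 0.04428
  Regime R1: 0.33 × 0.09 = 0.0297
  Regime R6: 0.124 × 0.188 = 0.023312
  Regime R2: 0.094 × 0.11 = 0.01034
  Regime R3: 0.042 × 0.016 = 0.000672
Total = 0.108304.
P(Regime R5 | onshore) = 0.04428/0.108304 ≈ 0.409
P(Regime R1 | onshore) = 0.0297/0.108304 ≈ 0.274
P(Regime R6 | onshore) = 0.023312/0.108304 ≈ 0.215
P(Regime R2 | onshore) = 0.01034/0.108304 ≈ 0.095
P(Regime R3 | onshore) = 0.000672/0.108304 ≈ 0.006

Regime R5 0.409, Regime R1 0.274, Regime R6 0.215, Regime R2 0.095, Regime R3 0.006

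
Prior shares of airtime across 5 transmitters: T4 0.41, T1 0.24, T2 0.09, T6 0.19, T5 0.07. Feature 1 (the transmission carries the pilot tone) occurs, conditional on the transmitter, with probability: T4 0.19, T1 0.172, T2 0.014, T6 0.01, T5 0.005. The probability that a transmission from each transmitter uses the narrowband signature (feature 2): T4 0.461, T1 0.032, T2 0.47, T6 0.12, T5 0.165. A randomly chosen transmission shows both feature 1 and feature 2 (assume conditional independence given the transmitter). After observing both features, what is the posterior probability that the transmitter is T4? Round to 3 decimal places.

0.942

Prior × likelihood for each hypothesis:
  T4: 0.41 × 0.19 × 0.461 = 0.0359119
  T1: 0.24 × 0.172 × 0.032 = 0.00132096
  T2: 0.09 × 0.014 × 0.47 = 0.0005922
  T6: 0.19 × 0.01 × 0.12 = 0.000228
  T5: 0.07 × 0.005 × 0.165 = 0.00005775
Total = 0.03811081.
P(T4 | evidence) = 0.0359119 / 0.03811081 ≈ 0.942.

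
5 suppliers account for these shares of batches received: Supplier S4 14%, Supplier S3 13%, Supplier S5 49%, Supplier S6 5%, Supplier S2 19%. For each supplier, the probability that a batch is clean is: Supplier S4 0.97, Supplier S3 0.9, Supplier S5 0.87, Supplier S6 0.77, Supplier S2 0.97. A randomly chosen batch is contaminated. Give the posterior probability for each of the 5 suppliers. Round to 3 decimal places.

Supplier S4 0.043, Supplier S3 0.133, Supplier S5 0.649, Supplier S6 0.117, Supplier S2 0.058

Taking complements, P(contaminated | each) = Supplier S4 0.03, Supplier S3 0.1, Supplier S5 0.13, Supplier S6 0.23, Supplier S2 0.03.
By Bayes' rule, posterior ∝ prior × likelihood:
  Supplier S4: 0.14 × 0.03 = 0.0042
  Supplier S3: 0.13 × 0.1 = 0.013
  Supplier S5: 0.49 × 0.13 = 0.0637
  Supplier S6: 0.05 × 0.23 = 0.0115
  Supplier S2: 0.19 × 0.03 = 0.0057
Total = 0.0981.
P(Supplier S4 | contaminated) = 0.0042/0.0981 ≈ 0.043
P(Supplier S3 | contaminated) = 0.013/0.0981 ≈ 0.133
P(Supplier S5 | contaminated) = 0.0637/0.0981 ≈ 0.649
P(Supplier S6 | contaminated) = 0.0115/0.0981 ≈ 0.117
P(Supplier S2 | contaminated) = 0.0057/0.0981 ≈ 0.058
(Check: 0.043+0.133+0.649+0.117+0.058 = 1.000.)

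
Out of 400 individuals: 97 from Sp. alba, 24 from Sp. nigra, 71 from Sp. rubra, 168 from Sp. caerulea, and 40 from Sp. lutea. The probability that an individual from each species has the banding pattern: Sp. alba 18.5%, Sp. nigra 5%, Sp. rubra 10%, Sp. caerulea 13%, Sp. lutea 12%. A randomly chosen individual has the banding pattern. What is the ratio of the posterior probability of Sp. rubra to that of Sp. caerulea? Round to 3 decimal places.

Prior × likelihood for each hypothesis:
  Sp. alba: 0.2425 × 0.185 = 0.0448625
  Sp. nigra: 0.06 × 0.05 = 0.003
  Sp. rubra: 0.1775 × 0.1 = 0.01775
  Sp. caerulea: 0.42 × 0.13 = 0.0546
  Sp. lutea: 0.1 × 0.12 = 0.012
Total = 0.1322125.
The ratio is 0.01775 / 0.0546 (the normalizer cancels) = 0.325.

0.325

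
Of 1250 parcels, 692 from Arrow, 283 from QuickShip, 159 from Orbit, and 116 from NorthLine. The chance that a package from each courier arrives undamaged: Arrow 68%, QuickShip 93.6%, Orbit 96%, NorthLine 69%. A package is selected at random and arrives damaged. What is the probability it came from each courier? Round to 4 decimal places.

Taking complements, P(damaged | each) = Arrow 0.32, QuickShip 0.064, Orbit 0.04, NorthLine 0.31.
By Bayes' rule, posterior ∝ prior × likelihood:
  Arrow: 0.5536 × 0.32 = 0.177152
  QuickShip: 0.2264 × 0.064 = 0.0144896
  Orbit: 0.1272 × 0.04 = 0.005088
  NorthLine: 0.0928 × 0.31 = 0.028768
Total = 0.2254976.
P(Arrow | damaged) = 0.177152/0.2254976 ≈ 0.7856
P(QuickShip | damaged) = 0.0144896/0.2254976 ≈ 0.0643
P(Orbit | damaged) = 0.005088/0.2254976 ≈ 0.0226
P(NorthLine | damaged) = 0.028768/0.2254976 ≈ 0.1276
(Check: 0.7856+0.0643+0.0226+0.1276 = 1.0001.)

Arrow 0.7856, QuickShip 0.0643, Orbit 0.0226, NorthLine 0.1276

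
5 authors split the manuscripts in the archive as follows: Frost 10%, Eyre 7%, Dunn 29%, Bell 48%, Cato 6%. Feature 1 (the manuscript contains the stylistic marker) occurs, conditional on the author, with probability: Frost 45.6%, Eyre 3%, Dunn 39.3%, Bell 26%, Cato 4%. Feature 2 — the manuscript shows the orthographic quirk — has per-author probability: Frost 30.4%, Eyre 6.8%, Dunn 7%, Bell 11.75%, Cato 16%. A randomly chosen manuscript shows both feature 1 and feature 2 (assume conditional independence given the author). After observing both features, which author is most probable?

Bell

Compute prior × likelihood for every hypothesis:
  Frost: 0.1 × 0.456 × 0.304 = 0.0138624
  Eyre: 0.07 × 0.03 × 0.068 = 0.0001428
  Dunn: 0.29 × 0.393 × 0.07 = 0.0079779
  Bell: 0.48 × 0.26 × 0.1175 = 0.014664
  Cato: 0.06 × 0.04 × 0.16 = 0.000384
Sum = 0.0370311.
Largest term belongs to Bell, so Bell is most probable.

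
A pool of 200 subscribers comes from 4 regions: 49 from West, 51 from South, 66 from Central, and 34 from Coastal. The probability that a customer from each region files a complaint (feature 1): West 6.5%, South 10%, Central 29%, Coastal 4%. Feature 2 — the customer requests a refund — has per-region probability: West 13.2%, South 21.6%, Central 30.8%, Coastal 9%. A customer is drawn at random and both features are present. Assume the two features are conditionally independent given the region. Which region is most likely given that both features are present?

Central

Unnormalized posteriors (prior × likelihood):
  West: 0.245 × 0.065 × 0.132 = 0.0021021
  South: 0.255 × 0.1 × 0.216 = 0.005508
  Central: 0.33 × 0.29 × 0.308 = 0.0294756
  Coastal: 0.17 × 0.04 × 0.09 = 0.000612
Total = 0.0376977.
Largest term belongs to Central, so Central is most probable.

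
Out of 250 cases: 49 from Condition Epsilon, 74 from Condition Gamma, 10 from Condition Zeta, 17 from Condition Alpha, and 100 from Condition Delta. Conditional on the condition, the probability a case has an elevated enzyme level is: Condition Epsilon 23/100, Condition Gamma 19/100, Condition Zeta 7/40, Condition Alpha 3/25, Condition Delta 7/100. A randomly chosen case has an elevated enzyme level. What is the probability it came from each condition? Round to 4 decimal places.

Condition Epsilon 0.3120, Condition Gamma 0.3893, Condition Zeta 0.0484, Condition Alpha 0.0565, Condition Delta 0.1938

By Bayes' rule, posterior ∝ prior × likelihood:
  Condition Epsilon: 0.196 × 0.23 = 0.04508
  Condition Gamma: 0.296 × 0.19 = 0.05624
  Condition Zeta: 0.04 × 0.175 = 0.007
  Condition Alpha: 0.068 × 0.12 = 0.00816
  Condition Delta: 0.4 × 0.07 = 0.028
Normalizing constant = 0.14448.
P(Condition Epsilon | elevated) = 0.04508/0.14448 ≈ 0.3120
P(Condition Gamma | elevated) = 0.05624/0.14448 ≈ 0.3893
P(Condition Zeta | elevated) = 0.007/0.14448 ≈ 0.0484
P(Condition Alpha | elevated) = 0.00816/0.14448 ≈ 0.0565
P(Condition Delta | elevated) = 0.028/0.14448 ≈ 0.1938
(Check: 0.3120+0.3893+0.0484+0.0565+0.1938 = 1.0000.)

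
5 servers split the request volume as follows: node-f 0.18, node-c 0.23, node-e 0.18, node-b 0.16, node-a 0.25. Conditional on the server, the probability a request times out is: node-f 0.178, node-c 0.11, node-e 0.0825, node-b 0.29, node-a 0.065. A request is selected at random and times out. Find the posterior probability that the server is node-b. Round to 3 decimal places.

0.344

Unnormalized posteriors (prior × likelihood):
  node-f: 0.18 × 0.178 = 0.03204
  node-c: 0.23 × 0.11 = 0.0253
  node-e: 0.18 × 0.0825 = 0.01485
  node-b: 0.16 × 0.29 = 0.0464
  node-a: 0.25 × 0.065 = 0.01625
Sum = 0.13484.
P(node-b | evidence) = 0.0464 / 0.13484 ≈ 0.344.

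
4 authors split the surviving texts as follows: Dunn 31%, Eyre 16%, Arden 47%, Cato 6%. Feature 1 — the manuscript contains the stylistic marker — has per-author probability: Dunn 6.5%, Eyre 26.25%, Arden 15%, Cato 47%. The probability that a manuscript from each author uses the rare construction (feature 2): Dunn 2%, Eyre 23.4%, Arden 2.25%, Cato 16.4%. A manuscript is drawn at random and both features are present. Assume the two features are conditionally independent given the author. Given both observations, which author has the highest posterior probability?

Prior × likelihood for each hypothesis:
  Dunn: 0.31 × 0.065 × 0.02 = 0.000403
  Eyre: 0.16 × 0.2625 × 0.234 = 0.009828
  Arden: 0.47 × 0.15 × 0.0225 = 0.00158625
  Cato: 0.06 × 0.47 × 0.164 = 0.0046248
Total = 0.01644205.
Largest term belongs to Eyre, so Eyre is most probable.

Eyre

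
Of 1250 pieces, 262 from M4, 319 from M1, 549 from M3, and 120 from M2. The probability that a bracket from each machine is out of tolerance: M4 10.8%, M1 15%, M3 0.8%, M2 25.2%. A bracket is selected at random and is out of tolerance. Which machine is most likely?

By Bayes' rule, posterior ∝ prior × likelihood:
  M4: 0.2096 × 0.108 = 0.0226368
  M1: 0.2552 × 0.15 = 0.03828
  M3: 0.4392 × 0.008 = 0.0035136
  M2: 0.096 × 0.252 = 0.024192
Sum = 0.0886224.
Largest term belongs to M1, so M1 is most probable.

M1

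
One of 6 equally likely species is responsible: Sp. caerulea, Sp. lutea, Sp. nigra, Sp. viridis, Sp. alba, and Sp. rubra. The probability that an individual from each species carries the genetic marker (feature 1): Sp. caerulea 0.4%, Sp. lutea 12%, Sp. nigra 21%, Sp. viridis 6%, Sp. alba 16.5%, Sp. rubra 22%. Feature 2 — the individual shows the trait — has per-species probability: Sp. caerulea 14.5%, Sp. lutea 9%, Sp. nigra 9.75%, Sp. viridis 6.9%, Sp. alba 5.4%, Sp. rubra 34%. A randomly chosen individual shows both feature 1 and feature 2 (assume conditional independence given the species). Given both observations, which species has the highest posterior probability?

Since the prior is uniform, the posterior is proportional to the likelihood:
  Sp. caerulea: 0.004 × 0.145 = 0.00058
  Sp. lutea: 0.12 × 0.09 = 0.0108
  Sp. nigra: 0.21 × 0.0975 = 0.020475
  Sp. viridis: 0.06 × 0.069 = 0.00414
  Sp. alba: 0.165 × 0.054 = 0.00891
  Sp. rubra: 0.22 × 0.34 = 0.0748
Normalizing constant = 0.119705.
Largest term belongs to Sp. rubra, so Sp. rubra is most probable.

Sp. rubra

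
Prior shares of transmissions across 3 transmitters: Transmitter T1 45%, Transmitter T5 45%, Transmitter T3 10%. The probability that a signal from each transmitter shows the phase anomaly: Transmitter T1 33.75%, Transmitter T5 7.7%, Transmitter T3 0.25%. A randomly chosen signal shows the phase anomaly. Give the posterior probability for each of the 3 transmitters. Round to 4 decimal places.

By Bayes' rule, posterior ∝ prior × likelihood:
  Transmitter T1: 0.45 × 0.3375 = 0.151875
  Transmitter T5: 0.45 × 0.077 = 0.03465
  Transmitter T3: 0.1 × 0.0025 = 0.00025
Normalizing constant = 0.186775.
P(Transmitter T1 | anomaly) = 0.151875/0.186775 ≈ 0.8131
P(Transmitter T5 | anomaly) = 0.03465/0.186775 ≈ 0.1855
P(Transmitter T3 | anomaly) = 0.00025/0.186775 ≈ 0.0013

Transmitter T1 0.8131, Transmitter T5 0.1855, Transmitter T3 0.0013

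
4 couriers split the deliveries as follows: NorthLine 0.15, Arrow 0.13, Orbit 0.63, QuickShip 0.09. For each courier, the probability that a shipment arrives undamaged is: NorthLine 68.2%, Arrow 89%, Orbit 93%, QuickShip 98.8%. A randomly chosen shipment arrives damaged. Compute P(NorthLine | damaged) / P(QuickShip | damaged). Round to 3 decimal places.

Taking complements, P(damaged | each) = NorthLine 0.318, Arrow 0.11, Orbit 0.07, QuickShip 0.012.
By Bayes' rule, posterior ∝ prior × likelihood:
  NorthLine: 0.15 × 0.318 = 0.0477
  Arrow: 0.13 × 0.11 = 0.0143
  Orbit: 0.63 × 0.07 = 0.0441
  QuickShip: 0.09 × 0.012 = 0.00108
Total = 0.10718.
The ratio is 0.0477 / 0.00108 (the normalizer cancels) = 44.167.

44.167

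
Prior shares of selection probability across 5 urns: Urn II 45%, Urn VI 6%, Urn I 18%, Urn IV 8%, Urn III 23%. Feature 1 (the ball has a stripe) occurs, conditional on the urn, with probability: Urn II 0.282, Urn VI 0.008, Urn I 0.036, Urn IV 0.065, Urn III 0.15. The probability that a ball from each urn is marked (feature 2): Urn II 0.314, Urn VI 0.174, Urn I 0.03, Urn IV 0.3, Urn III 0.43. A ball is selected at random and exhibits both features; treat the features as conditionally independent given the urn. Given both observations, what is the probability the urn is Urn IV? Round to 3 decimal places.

0.028

Prior × likelihood for each hypothesis:
  Urn II: 0.45 × 0.282 × 0.314 = 0.0398466
  Urn VI: 0.06 × 0.008 × 0.174 = 0.00008352
  Urn I: 0.18 × 0.036 × 0.03 = 0.0001944
  Urn IV: 0.08 × 0.065 × 0.3 = 0.00156
  Urn III: 0.23 × 0.15 × 0.43 = 0.014835
Total = 0.05651952.
P(Urn IV | evidence) = 0.00156 / 0.05651952 ≈ 0.028.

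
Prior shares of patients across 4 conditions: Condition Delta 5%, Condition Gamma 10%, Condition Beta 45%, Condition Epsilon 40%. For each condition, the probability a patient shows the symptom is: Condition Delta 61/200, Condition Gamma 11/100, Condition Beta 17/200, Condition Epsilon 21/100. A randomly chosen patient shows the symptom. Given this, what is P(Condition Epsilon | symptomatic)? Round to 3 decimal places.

Prior × likelihood for each hypothesis:
  Condition Delta: 0.05 × 0.305 = 0.01525
  Condition Gamma: 0.1 × 0.11 = 0.011
  Condition Beta: 0.45 × 0.085 = 0.03825
  Condition Epsilon: 0.4 × 0.21 = 0.084
Sum = 0.1485.
P(Condition Epsilon | evidence) = 0.084 / 0.1485 ≈ 0.566.

0.566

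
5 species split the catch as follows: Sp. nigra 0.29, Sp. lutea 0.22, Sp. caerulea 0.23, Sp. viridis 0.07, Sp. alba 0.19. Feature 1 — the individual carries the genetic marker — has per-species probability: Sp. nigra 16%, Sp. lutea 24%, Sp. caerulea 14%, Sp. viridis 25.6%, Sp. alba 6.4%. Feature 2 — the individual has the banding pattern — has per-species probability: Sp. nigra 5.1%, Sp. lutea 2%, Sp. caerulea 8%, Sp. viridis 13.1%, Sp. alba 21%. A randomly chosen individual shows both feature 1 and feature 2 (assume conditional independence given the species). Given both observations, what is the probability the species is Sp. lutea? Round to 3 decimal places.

0.097

Prior × likelihood for each hypothesis:
  Sp. nigra: 0.29 × 0.16 × 0.051 = 0.0023664
  Sp. lutea: 0.22 × 0.24 × 0.02 = 0.001056
  Sp. caerulea: 0.23 × 0.14 × 0.08 = 0.002576
  Sp. viridis: 0.07 × 0.256 × 0.131 = 0.00234752
  Sp. alba: 0.19 × 0.064 × 0.21 = 0.0025536
Total = 0.01089952.
P(Sp. lutea | evidence) = 0.001056 / 0.01089952 ≈ 0.097.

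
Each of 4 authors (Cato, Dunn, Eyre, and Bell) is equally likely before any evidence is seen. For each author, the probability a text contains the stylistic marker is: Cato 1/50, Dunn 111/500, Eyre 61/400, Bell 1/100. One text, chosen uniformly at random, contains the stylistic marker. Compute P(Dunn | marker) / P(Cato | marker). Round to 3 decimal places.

Since the prior is uniform, the posterior is proportional to the likelihood:
  Cato: 0.02
  Dunn: 0.222
  Eyre: 0.1525
  Bell: 0.01
Normalizing constant = 0.4045.
The ratio is 0.222 / 0.02 (the normalizer cancels) = 11.100.

11.100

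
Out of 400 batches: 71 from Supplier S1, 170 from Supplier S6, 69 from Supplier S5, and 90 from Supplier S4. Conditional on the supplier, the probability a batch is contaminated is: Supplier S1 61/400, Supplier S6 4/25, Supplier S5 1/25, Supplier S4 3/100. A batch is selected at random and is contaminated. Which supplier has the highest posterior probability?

Supplier S6

Unnormalized posteriors (prior × likelihood):
  Supplier S1: 0.1775 × 0.1525 = 0.02706875
  Supplier S6: 0.425 × 0.16 = 0.068
  Supplier S5: 0.1725 × 0.04 = 0.0069
  Supplier S4: 0.225 × 0.03 = 0.00675
Normalizing constant = 0.10871875.
Largest term belongs to Supplier S6, so Supplier S6 is most probable.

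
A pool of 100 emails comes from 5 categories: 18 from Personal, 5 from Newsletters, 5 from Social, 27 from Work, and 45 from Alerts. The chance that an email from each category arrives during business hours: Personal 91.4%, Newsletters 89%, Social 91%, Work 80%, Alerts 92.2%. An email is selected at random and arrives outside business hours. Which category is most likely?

Work

Taking complements, P(off-hours | each) = Personal 0.086, Newsletters 0.11, Social 0.09, Work 0.2, Alerts 0.078.
Prior × likelihood for each hypothesis:
  Personal: 0.18 × 0.086 = 0.01548
  Newsletters: 0.05 × 0.11 = 0.0055
  Social: 0.05 × 0.09 = 0.0045
  Work: 0.27 × 0.2 = 0.054
  Alerts: 0.45 × 0.078 = 0.0351
Total = 0.11458.
Largest term belongs to Work, so Work is most probable.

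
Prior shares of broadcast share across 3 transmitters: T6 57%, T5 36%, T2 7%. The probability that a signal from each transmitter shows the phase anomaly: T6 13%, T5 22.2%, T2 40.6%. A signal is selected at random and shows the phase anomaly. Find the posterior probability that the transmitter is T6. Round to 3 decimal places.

Prior × likelihood for each hypothesis:
  T6: 0.57 × 0.13 = 0.0741
  T5: 0.36 × 0.222 = 0.07992
  T2: 0.07 × 0.406 = 0.02842
Total = 0.18244.
P(T6 | evidence) = 0.0741 / 0.18244 ≈ 0.406.

0.406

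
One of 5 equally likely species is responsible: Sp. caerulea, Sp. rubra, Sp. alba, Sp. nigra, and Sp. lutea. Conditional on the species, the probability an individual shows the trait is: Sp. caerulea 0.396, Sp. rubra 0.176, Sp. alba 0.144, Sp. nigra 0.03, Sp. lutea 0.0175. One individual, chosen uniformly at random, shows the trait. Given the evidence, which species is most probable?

With a uniform prior (1/5 each), posterior ∝ likelihood:
  Sp. caerulea: 0.396
  Sp. rubra: 0.176
  Sp. alba: 0.144
  Sp. nigra: 0.03
  Sp. lutea: 0.0175
Total = 0.7635.
Largest term belongs to Sp. caerulea, so Sp. caerulea is most probable.

Sp. caerulea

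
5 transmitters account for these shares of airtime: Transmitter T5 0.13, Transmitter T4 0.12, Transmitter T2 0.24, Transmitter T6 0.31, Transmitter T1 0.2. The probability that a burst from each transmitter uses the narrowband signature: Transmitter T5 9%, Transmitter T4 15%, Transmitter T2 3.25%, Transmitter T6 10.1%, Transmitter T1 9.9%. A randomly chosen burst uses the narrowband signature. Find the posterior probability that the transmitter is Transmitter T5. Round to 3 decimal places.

By Bayes' rule, posterior ∝ prior × likelihood:
  Transmitter T5: 0.13 × 0.09 = 0.0117
  Transmitter T4: 0.12 × 0.15 = 0.018
  Transmitter T2: 0.24 × 0.0325 = 0.0078
  Transmitter T6: 0.31 × 0.101 = 0.03131
  Transmitter T1: 0.2 × 0.099 = 0.0198
Total = 0.08861.
P(Transmitter T5 | evidence) = 0.0117 / 0.08861 ≈ 0.132.

0.132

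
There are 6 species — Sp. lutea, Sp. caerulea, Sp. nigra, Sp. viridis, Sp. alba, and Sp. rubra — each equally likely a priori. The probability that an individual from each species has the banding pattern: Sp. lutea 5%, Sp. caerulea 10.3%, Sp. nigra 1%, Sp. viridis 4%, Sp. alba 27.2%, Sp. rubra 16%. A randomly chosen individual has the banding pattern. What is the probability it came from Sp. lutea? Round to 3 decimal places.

Since the prior is uniform, the posterior is proportional to the likelihood:
  Sp. lutea: 0.05
  Sp. caerulea: 0.103
  Sp. nigra: 0.01
  Sp. viridis: 0.04
  Sp. alba: 0.272
  Sp. rubra: 0.16
Total = 0.635.
P(Sp. lutea | evidence) = 0.05 / 0.635 ≈ 0.079.

0.079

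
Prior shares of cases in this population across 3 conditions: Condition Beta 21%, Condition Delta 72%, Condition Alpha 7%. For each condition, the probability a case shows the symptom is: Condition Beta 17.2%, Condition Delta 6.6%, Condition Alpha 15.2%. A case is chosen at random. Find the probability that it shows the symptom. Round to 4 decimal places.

Unnormalized posteriors (prior × likelihood):
  Condition Beta: 0.21 × 0.172 = 0.03612
  Condition Delta: 0.72 × 0.066 = 0.04752
  Condition Alpha: 0.07 × 0.152 = 0.01064
P(symptomatic) = 0.03612 + 0.04752 + 0.01064 = 0.09428 → 0.0943.

0.0943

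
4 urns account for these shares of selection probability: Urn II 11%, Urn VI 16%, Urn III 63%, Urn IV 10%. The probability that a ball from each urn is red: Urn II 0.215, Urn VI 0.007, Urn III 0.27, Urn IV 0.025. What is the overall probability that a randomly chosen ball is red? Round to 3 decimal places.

0.197

Compute prior × likelihood for every hypothesis:
  Urn II: 0.11 × 0.215 = 0.02365
  Urn VI: 0.16 × 0.007 = 0.00112
  Urn III: 0.63 × 0.27 = 0.1701
  Urn IV: 0.1 × 0.025 = 0.0025
P(red) = 0.02365 + 0.00112 + 0.1701 + 0.0025 = 0.19737 → 0.197.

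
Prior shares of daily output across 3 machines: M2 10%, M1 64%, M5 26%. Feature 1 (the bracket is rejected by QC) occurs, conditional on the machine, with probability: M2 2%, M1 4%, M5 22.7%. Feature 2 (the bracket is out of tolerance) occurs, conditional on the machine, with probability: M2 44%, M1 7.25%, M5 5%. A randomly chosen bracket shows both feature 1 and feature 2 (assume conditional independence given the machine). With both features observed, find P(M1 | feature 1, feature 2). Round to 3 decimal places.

0.326

By Bayes' rule, posterior ∝ prior × likelihood:
  M2: 0.1 × 0.02 × 0.44 = 0.00088
  M1: 0.64 × 0.04 × 0.0725 = 0.001856
  M5: 0.26 × 0.227 × 0.05 = 0.002951
Sum = 0.005687.
P(M1 | evidence) = 0.001856 / 0.005687 ≈ 0.326.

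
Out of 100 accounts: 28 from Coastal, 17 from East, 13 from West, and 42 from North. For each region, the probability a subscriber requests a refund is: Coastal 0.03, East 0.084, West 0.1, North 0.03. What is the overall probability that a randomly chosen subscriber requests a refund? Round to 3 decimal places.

Unnormalized posteriors (prior × likelihood):
  Coastal: 0.28 × 0.03 = 0.0084
  East: 0.17 × 0.084 = 0.01428
  West: 0.13 × 0.1 = 0.013
  North: 0.42 × 0.03 = 0.0126
P(refund) = 0.0084 + 0.01428 + 0.013 + 0.0126 = 0.04828 → 0.048.

0.048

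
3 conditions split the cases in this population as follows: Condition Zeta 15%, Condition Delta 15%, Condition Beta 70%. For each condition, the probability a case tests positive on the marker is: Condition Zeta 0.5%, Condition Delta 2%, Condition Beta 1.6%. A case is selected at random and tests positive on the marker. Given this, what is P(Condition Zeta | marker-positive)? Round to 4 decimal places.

Compute prior × likelihood for every hypothesis:
  Condition Zeta: 0.15 × 0.005 = 0.00075
  Condition Delta: 0.15 × 0.02 = 0.003
  Condition Beta: 0.7 × 0.016 = 0.0112
Total = 0.01495.
P(Condition Zeta | evidence) = 0.00075 / 0.01495 ≈ 0.0502.

0.0502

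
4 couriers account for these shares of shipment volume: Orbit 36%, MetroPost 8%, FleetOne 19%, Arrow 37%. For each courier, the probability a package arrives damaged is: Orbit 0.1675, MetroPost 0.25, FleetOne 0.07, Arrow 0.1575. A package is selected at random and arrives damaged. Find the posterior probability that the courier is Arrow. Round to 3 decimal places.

0.384

Compute prior × likelihood for every hypothesis:
  Orbit: 0.36 × 0.1675 = 0.0603
  MetroPost: 0.08 × 0.25 = 0.02
  FleetOne: 0.19 × 0.07 = 0.0133
  Arrow: 0.37 × 0.1575 = 0.058275
Total = 0.151875.
P(Arrow | evidence) = 0.058275 / 0.151875 ≈ 0.384.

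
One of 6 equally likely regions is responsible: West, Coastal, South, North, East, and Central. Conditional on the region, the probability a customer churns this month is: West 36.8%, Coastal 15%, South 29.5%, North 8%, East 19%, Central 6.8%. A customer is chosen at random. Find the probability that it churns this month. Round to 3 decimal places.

Since the prior is uniform, the posterior is proportional to the likelihood:
  West: 0.368
  Coastal: 0.15
  South: 0.295
  North: 0.08
  East: 0.19
  Central: 0.068
P(churn) = (1/6) × (0.368 + 0.15 + 0.295 + 0.08 + 0.19 + 0.068) = 1.151/6 ≈ 0.192.

0.192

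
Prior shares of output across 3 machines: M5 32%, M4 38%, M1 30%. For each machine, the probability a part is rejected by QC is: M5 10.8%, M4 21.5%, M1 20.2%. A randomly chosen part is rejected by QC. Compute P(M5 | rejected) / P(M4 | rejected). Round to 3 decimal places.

0.423

Unnormalized posteriors (prior × likelihood):
  M5: 0.32 × 0.108 = 0.03456
  M4: 0.38 × 0.215 = 0.0817
  M1: 0.3 × 0.202 = 0.0606
Sum = 0.17686.
The ratio is 0.03456 / 0.0817 (the normalizer cancels) = 0.423.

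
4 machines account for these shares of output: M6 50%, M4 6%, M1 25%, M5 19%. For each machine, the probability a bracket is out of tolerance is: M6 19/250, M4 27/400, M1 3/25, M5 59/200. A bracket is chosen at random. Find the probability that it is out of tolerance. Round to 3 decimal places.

Compute prior × likelihood for every hypothesis:
  M6: 0.5 × 0.076 = 0.038
  M4: 0.06 × 0.0675 = 0.00405
  M1: 0.25 × 0.12 = 0.03
  M5: 0.19 × 0.295 = 0.05605
P(oversize) = 0.038 + 0.00405 + 0.03 + 0.05605 = 0.1281 → 0.128.

0.128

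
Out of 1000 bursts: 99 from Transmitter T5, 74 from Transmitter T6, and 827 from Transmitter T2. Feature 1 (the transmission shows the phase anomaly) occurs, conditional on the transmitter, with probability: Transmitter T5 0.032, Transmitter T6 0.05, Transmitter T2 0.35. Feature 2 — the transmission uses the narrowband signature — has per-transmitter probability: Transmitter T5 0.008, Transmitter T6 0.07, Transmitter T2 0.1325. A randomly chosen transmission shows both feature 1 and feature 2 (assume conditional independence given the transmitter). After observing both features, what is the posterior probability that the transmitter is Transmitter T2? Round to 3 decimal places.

0.993

Prior × likelihood for each hypothesis:
  Transmitter T5: 0.099 × 0.032 × 0.008 = 0.000025344
  Transmitter T6: 0.074 × 0.05 × 0.07 = 0.000259
  Transmitter T2: 0.827 × 0.35 × 0.1325 = 0.038352125
Normalizing constant = 0.038636469.
P(Transmitter T2 | evidence) = 0.038352125 / 0.038636469 ≈ 0.993.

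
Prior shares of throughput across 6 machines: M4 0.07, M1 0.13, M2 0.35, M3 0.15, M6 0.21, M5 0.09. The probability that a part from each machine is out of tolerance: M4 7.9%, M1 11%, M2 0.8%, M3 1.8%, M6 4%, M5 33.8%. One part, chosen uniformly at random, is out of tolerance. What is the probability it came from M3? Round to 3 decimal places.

0.042

Compute prior × likelihood for every hypothesis:
  M4: 0.07 × 0.079 = 0.00553
  M1: 0.13 × 0.11 = 0.0143
  M2: 0.35 × 0.008 = 0.0028
  M3: 0.15 × 0.018 = 0.0027
  M6: 0.21 × 0.04 = 0.0084
  M5: 0.09 × 0.338 = 0.03042
Normalizing constant = 0.06415.
P(M3 | evidence) = 0.0027 / 0.06415 ≈ 0.042.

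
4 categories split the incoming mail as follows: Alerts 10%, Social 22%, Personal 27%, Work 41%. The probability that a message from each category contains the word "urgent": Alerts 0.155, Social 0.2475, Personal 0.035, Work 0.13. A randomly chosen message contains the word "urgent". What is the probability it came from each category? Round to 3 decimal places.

By Bayes' rule, posterior ∝ prior × likelihood:
  Alerts: 0.1 × 0.155 = 0.0155
  Social: 0.22 × 0.2475 = 0.05445
  Personal: 0.27 × 0.035 = 0.00945
  Work: 0.41 × 0.13 = 0.0533
Normalizing constant = 0.1327.
P(Alerts | urgent-flag) = 0.0155/0.1327 ≈ 0.117
P(Social | urgent-flag) = 0.05445/0.1327 ≈ 0.410
P(Personal | urgent-flag) = 0.00945/0.1327 ≈ 0.071
P(Work | urgent-flag) = 0.0533/0.1327 ≈ 0.402

Alerts 0.117, Social 0.410, Personal 0.071, Work 0.402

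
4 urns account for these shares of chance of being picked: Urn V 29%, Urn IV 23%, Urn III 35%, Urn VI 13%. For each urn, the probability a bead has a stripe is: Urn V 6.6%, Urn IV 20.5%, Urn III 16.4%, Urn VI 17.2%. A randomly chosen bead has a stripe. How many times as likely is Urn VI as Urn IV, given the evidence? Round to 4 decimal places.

0.4742

Compute prior × likelihood for every hypothesis:
  Urn V: 0.29 × 0.066 = 0.01914
  Urn IV: 0.23 × 0.205 = 0.04715
  Urn III: 0.35 × 0.164 = 0.0574
  Urn VI: 0.13 × 0.172 = 0.02236
Normalizing constant = 0.14605.
The ratio is 0.02236 / 0.04715 (the normalizer cancels) = 0.4742.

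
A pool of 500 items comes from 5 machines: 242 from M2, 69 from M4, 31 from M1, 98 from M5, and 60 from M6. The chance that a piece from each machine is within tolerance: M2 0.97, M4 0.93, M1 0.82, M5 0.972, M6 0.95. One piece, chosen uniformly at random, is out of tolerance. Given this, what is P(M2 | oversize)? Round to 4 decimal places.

0.3101

Taking complements, P(oversize | each) = M2 0.03, M4 0.07, M1 0.18, M5 0.028, M6 0.05.
Prior × likelihood for each hypothesis:
  M2: 0.484 × 0.03 = 0.01452
  M4: 0.138 × 0.07 = 0.00966
  M1: 0.062 × 0.18 = 0.01116
  M5: 0.196 × 0.028 = 0.005488
  M6: 0.12 × 0.05 = 0.006
Sum = 0.046828.
P(M2 | evidence) = 0.01452 / 0.046828 ≈ 0.3101.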